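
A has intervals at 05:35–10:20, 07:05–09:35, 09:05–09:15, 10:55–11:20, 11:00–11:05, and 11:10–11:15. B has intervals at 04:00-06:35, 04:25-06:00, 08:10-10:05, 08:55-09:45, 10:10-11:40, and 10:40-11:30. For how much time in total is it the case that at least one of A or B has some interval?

7 h 40 min

Merge the first list: 05:35–10:20, 10:55–11:20.
Merge the second list: 04:00–06:35, 08:10–10:05, 10:10–11:40.
A ∪ B = 04:00–11:40.
Total: 7 h 40 min.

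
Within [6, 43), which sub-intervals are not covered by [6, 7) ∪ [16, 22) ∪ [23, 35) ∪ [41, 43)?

The merged coverage is [6, 7), [16, 22), [23, 35), [41, 43).
Complement within [6, 43): [7, 16), [22, 23), [35, 41).

[7, 16) ∪ [22, 23) ∪ [35, 41)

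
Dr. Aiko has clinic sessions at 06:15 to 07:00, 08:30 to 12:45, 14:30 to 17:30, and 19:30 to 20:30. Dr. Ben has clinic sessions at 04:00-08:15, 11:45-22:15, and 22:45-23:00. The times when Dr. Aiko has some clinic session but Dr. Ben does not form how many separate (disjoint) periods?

1

A \ B = 08:30–11:45.
That is 1 disjoint piece.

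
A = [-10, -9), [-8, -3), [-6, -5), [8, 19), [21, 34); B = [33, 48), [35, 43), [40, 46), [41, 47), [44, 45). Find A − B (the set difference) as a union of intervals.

[-10, -9) ∪ [-8, -3) ∪ [8, 19) ∪ [21, 33)

First set merges to [-10, -9), [-8, -3), [8, 19), [21, 34).
Second set merges to [33, 48).
[-10, -9): no B overlap → unchanged.
[-8, -3): no B overlap → unchanged.
[8, 19): no B overlap → unchanged.
[21, 34) minus B → [21, 33).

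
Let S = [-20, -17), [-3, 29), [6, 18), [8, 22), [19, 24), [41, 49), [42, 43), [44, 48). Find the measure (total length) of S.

43

Merged: [-20, -17), [-3, 29), [41, 49).
Lengths: 3 + 32 + 8 = 43.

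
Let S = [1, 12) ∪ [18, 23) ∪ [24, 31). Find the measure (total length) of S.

23

Merged: [1, 12), [18, 23), [24, 31).
Lengths: 11 + 5 + 7 = 23.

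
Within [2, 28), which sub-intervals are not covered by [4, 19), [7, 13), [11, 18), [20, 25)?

[2, 4) ∪ [19, 20) ∪ [25, 28)

Covered (merged): [4, 19), [20, 25).
Gaps within [2, 28): [2, 4), [19, 20), [25, 28).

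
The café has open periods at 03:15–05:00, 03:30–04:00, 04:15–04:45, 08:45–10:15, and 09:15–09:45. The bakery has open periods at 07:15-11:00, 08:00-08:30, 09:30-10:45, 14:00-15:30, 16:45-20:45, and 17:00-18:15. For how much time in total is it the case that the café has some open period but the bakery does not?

1 h 45 min

First set merges to 03:15–05:00, 08:45–10:15.
Second set merges to 07:15–11:00, 14:00–15:30, 16:45–20:45.
A \ B = 03:15–05:00.
Total: 1 h 45 min.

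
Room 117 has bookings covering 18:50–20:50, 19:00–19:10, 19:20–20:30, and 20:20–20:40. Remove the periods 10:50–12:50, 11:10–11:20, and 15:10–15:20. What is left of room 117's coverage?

Merge the first list: 18:50–20:50.
Merge the second list: 10:50–12:50, 15:10–15:20.
18:50–20:50: no B overlap → unchanged.

18:50–20:50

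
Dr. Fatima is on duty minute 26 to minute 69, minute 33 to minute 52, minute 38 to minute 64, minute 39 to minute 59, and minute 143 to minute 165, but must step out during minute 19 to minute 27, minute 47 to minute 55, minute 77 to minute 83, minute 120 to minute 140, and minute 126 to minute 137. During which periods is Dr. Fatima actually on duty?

Merge the first list: minute 26 to minute 69, minute 143 to minute 165.
Merge the second list: minute 19 to minute 27, minute 47 to minute 55, minute 77 to minute 83, minute 120 to minute 140.
minute 26 to minute 69 \ B = minute 27 to minute 47, minute 55 to minute 69.
minute 143 to minute 165: nothing removed.

minute 27 to minute 47, minute 55 to minute 69, minute 143 to minute 165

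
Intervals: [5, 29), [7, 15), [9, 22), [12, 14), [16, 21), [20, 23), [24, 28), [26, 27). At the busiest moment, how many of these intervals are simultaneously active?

Sweep endpoints in order; track running count of active intervals.
Peak of 4 reached at 12.

4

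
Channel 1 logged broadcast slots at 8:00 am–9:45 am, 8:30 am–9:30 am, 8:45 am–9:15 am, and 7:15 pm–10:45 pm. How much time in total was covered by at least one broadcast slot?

Merged: 8:00 am–9:45 am, 7:15 pm–10:45 pm.
Lengths: 1 h 45 min + 3 h 30 min = 5 h 15 min.

5 h 15 min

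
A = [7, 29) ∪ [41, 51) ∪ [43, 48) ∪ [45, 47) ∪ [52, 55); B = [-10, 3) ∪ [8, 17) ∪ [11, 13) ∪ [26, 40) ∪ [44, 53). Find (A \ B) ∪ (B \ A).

First set merges to [7, 29), [41, 51), [52, 55).
Second set merges to [-10, 3), [8, 17), [26, 40), [44, 53).
Only in the first: [7, 8), [17, 26), [41, 44), [53, 55).
Only in the second: [-10, 3), [29, 40), [51, 52).
Together these are the periods covered by exactly one.

[-10, 3) ∪ [7, 8) ∪ [17, 26) ∪ [29, 40) ∪ [41, 44) ∪ [51, 52) ∪ [53, 55)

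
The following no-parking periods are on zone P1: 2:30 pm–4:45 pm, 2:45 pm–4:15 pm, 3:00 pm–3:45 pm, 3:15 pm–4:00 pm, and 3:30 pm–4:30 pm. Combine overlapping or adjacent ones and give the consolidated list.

2:45 pm-4:15 pm overlaps/touches 2:30 pm-4:45 pm → extend to 2:30 pm-4:45 pm.
3:00 pm-3:45 pm overlaps/touches 2:30 pm-4:45 pm → extend to 2:30 pm-4:45 pm.
3:15 pm-4:00 pm overlaps/touches 2:30 pm-4:45 pm → extend to 2:30 pm-4:45 pm.
3:30 pm-4:30 pm overlaps/touches 2:30 pm-4:45 pm → extend to 2:30 pm-4:45 pm.

2:30 pm-4:45 pm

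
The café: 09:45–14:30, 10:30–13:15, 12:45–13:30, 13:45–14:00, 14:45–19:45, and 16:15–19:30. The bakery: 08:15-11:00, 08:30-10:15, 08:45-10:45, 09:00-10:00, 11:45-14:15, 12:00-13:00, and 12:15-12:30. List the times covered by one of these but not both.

08:15–09:45, 11:00–11:45, 14:15–14:30, 14:45–19:45

Merge the first list: 09:45–14:30, 14:45–19:45.
Merge the second list: 08:15–11:00, 11:45–14:15.
Only in the first: 11:00–11:45, 14:15–14:30, 14:45–19:45.
Only in the second: 08:15–09:45.
Together these are the periods covered by exactly one.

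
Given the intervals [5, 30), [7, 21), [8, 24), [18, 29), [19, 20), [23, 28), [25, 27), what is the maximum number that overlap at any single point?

5

At 19, 5 of the intervals are simultaneously active.
No point has more.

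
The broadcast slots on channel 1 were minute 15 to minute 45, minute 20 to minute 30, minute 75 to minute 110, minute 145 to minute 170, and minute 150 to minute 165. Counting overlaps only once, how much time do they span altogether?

90 minutes

Merged: minute 15 to minute 45, minute 75 to minute 110, minute 145 to minute 170.
Lengths: 30 minutes + 35 minutes + 25 minutes = 90 minutes.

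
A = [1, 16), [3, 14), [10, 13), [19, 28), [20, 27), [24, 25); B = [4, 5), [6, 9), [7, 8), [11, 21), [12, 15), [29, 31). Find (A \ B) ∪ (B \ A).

[1, 4) ∪ [5, 6) ∪ [9, 11) ∪ [16, 19) ∪ [21, 28) ∪ [29, 31)

First set merges to [1, 16), [19, 28).
Second set merges to [4, 5), [6, 9), [11, 21), [29, 31).
A \ B = [1, 4), [5, 6), [9, 11), [21, 28).
B \ A = [16, 19), [29, 31).
Union of the two gives the symmetric difference.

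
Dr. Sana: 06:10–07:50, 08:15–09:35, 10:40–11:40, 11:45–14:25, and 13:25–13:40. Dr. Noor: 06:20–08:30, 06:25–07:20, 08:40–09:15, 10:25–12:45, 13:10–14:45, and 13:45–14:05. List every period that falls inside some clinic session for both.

First set merges to 06:10-07:50, 08:15-09:35, 10:40-11:40, 11:45-14:25.
Second set merges to 06:20-08:30, 08:40-09:15, 10:25-12:45, 13:10-14:45.
06:10-07:50 overlaps B on 06:20-07:50.
08:15-09:35 overlaps B on 08:15-08:30, 08:40-09:15.
10:40-11:40 overlaps B on 10:40-11:40.
11:45-14:25 overlaps B on 11:45-12:45, 13:10-14:25.

06:20-07:50, 08:15-08:30, 08:40-09:15, 10:40-11:40, 11:45-12:45, 13:10-14:25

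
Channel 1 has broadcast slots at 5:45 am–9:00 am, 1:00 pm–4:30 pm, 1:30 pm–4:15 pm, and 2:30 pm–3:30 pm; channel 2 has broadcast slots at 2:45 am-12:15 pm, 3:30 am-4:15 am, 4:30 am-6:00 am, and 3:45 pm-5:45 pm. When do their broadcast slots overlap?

5:45 am–9:00 am, 3:45 pm–4:30 pm

First set merges to 5:45 am–9:00 am, 1:00 pm–4:30 pm.
Second set merges to 2:45 am–12:15 pm, 3:45 pm–5:45 pm.
5:45 am–9:00 am ∩ B → 5:45 am–9:00 am.
1:00 pm–4:30 pm ∩ B → 3:45 pm–4:30 pm.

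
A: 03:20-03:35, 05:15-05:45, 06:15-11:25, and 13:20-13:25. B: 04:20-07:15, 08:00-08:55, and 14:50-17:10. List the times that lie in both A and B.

05:15–05:45, 06:15–07:15, 08:00–08:55

03:20–03:35 falls entirely outside B.
05:15–05:45 overlaps B on 05:15–05:45.
06:15–11:25 overlaps B on 06:15–07:15, 08:00–08:55.
13:20–13:25 falls entirely outside B.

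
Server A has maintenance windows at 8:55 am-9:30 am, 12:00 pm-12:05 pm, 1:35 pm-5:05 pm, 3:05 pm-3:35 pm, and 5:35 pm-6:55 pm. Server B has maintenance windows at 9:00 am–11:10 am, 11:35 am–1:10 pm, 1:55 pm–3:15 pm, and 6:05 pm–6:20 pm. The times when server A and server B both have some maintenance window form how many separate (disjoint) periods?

Merge the first list: 8:55 am–9:30 am, 12:00 pm–12:05 pm, 1:35 pm–5:05 pm, 5:35 pm–6:55 pm.
A ∩ B = 9:00 am–9:30 am, 12:00 pm–12:05 pm, 1:55 pm–3:15 pm, 6:05 pm–6:20 pm.
That is 4 disjoint pieces.

4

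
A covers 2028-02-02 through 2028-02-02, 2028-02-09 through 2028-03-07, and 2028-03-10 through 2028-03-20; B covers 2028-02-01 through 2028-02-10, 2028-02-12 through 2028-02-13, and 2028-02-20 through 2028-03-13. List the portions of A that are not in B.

2028-02-02 through 2028-02-02: entirely removed.
2028-02-09 through 2028-03-07 \ B = 2028-02-11 through 2028-02-11, 2028-02-14 through 2028-02-19.
2028-03-10 through 2028-03-20 \ B = 2028-03-14 through 2028-03-20.

2028-02-11 through 2028-02-11, 2028-02-14 through 2028-02-19, 2028-03-14 through 2028-03-20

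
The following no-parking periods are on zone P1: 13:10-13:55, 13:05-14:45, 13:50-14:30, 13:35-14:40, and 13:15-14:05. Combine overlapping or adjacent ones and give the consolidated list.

Sort by start: 13:05–14:45, 13:10–13:55, 13:15–14:05, 13:35–14:40, 13:50–14:30.
13:10–13:55 overlaps/touches 13:05–14:45 → extend to 13:05–14:45.
13:15–14:05 overlaps/touches 13:05–14:45 → extend to 13:05–14:45.
13:35–14:40 overlaps/touches 13:05–14:45 → extend to 13:05–14:45.
13:50–14:30 overlaps/touches 13:05–14:45 → extend to 13:05–14:45.

13:05–14:45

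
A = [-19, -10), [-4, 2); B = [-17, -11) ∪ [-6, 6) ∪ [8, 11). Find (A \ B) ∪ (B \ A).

[-19, -17) ∪ [-11, -10) ∪ [-6, -4) ∪ [2, 6) ∪ [8, 11)

A but not B: [-19, -17), [-11, -10).
B but not A: [-6, -4), [2, 6), [8, 11).
Combining gives A △ B.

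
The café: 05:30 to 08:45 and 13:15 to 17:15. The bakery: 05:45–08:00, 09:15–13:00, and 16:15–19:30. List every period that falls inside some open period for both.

05:30–08:45 ∩ B → 05:45–08:00.
13:15–17:15 ∩ B → 16:15–17:15.

05:45–08:00, 16:15–17:15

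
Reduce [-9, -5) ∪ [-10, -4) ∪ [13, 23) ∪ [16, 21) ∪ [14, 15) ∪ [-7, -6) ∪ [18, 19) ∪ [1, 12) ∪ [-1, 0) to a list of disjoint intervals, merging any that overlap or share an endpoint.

Sort by start: [-10, -4), [-9, -5), [-7, -6), [-1, 0), [1, 12), [13, 23), [14, 15), [16, 21), [18, 19).
[-9, -5) overlaps/touches [-10, -4) → extend to [-10, -4).
[-7, -6) overlaps/touches [-10, -4) → extend to [-10, -4).
[-1, 0) is disjoint → start new block.
[1, 12) is disjoint → start new block.
[13, 23) is disjoint → start new block.
[14, 15) overlaps/touches [13, 23) → extend to [13, 23).
[16, 21) overlaps/touches [13, 23) → extend to [13, 23).
[18, 19) overlaps/touches [13, 23) → extend to [13, 23).

[-10, -4) ∪ [-1, 0) ∪ [1, 12) ∪ [13, 23)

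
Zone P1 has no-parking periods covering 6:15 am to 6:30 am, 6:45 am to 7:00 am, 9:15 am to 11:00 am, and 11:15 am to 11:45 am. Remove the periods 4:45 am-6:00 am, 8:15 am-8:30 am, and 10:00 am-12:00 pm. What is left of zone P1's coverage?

6:15 am-6:30 am: no B overlap → unchanged.
6:45 am-7:00 am: no B overlap → unchanged.
9:15 am-11:00 am minus B → 9:15 am-10:00 am.
11:15 am-11:45 am: fully covered by B → removed.

6:15 am-6:30 am, 6:45 am-7:00 am, 9:15 am-10:00 am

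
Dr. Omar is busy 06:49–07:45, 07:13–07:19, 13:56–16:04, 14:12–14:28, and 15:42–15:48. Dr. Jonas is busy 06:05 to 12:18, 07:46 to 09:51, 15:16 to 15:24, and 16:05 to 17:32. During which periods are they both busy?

06:49–07:45, 15:16–15:24

First set merges to 06:49–07:45, 13:56–16:04.
Second set merges to 06:05–12:18, 15:16–15:24, 16:05–17:32.
06:49–07:45 meets the second set on 06:49–07:45.
13:56–16:04 meets the second set on 15:16–15:24.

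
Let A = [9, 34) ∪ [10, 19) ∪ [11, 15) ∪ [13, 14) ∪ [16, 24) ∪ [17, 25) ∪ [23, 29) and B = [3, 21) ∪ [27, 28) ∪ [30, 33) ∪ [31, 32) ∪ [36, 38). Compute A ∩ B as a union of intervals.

Merge the first list: [9, 34).
Merge the second list: [3, 21), [27, 28), [30, 33), [36, 38).
[9, 34) meets the second set on [9, 21), [27, 28), [30, 33).

[9, 21) ∪ [27, 28) ∪ [30, 33)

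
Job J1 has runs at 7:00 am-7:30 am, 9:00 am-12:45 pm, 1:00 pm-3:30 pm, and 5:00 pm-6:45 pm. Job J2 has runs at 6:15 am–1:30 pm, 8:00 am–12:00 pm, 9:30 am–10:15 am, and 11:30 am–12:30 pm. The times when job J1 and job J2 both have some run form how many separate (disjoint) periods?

3

B, merged: 6:15 am-1:30 pm.
A ∩ B = 7:00 am-7:30 am, 9:00 am-12:45 pm, 1:00 pm-1:30 pm.
That is 3 disjoint pieces.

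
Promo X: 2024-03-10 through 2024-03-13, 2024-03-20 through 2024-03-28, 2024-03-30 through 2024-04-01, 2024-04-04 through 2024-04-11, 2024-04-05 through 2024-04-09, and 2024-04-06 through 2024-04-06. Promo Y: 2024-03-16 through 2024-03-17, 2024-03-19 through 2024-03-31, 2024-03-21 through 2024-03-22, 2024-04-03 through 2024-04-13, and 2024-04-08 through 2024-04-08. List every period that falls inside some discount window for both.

Merge the first list: 2024-03-10 through 2024-03-13, 2024-03-20 through 2024-03-28, 2024-03-30 through 2024-04-01, 2024-04-04 through 2024-04-11.
Merge the second list: 2024-03-16 through 2024-03-17, 2024-03-19 through 2024-03-31, 2024-04-03 through 2024-04-13.
2024-03-10 through 2024-03-13 meets no B interval.
2024-03-20 through 2024-03-28 ∩ B → 2024-03-20 through 2024-03-28.
2024-03-30 through 2024-04-01 ∩ B → 2024-03-30 through 2024-03-31.
2024-04-04 through 2024-04-11 ∩ B → 2024-04-04 through 2024-04-11.

2024-03-20 through 2024-03-28, 2024-03-30 through 2024-03-31, 2024-04-04 through 2024-04-11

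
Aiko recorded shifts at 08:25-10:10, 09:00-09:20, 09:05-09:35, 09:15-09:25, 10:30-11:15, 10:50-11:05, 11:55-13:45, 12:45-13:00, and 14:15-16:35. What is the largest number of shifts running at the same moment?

4

Walk the sorted start/end points keeping a running depth.
The depth first hits 4 at 09:15.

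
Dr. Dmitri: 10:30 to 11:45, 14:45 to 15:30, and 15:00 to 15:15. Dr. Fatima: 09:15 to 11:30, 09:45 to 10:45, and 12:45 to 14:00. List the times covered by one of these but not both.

09:15–10:30, 11:30–11:45, 12:45–14:00, 14:45–15:30

A, merged: 10:30–11:45, 14:45–15:30.
B, merged: 09:15–11:30, 12:45–14:00.
Only in the first: 11:30–11:45, 14:45–15:30.
Only in the second: 09:15–10:30, 12:45–14:00.
Together these are the periods covered by exactly one.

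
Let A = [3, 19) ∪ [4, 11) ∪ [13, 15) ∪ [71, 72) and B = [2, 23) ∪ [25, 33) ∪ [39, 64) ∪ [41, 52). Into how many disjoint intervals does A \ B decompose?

1

Merge the first list: [3, 19), [71, 72).
Merge the second list: [2, 23), [25, 33), [39, 64).
A \ B = [71, 72).
That is 1 disjoint piece.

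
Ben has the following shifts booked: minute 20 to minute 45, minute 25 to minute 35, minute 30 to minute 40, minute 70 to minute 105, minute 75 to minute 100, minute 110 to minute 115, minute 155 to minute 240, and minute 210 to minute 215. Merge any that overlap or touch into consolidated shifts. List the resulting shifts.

minute 25 to minute 35 overlaps/touches minute 20 to minute 45 → extend to minute 20 to minute 45.
minute 30 to minute 40 overlaps/touches minute 20 to minute 45 → extend to minute 20 to minute 45.
minute 70 to minute 105 is disjoint → start new block.
minute 75 to minute 100 overlaps/touches minute 70 to minute 105 → extend to minute 70 to minute 105.
minute 110 to minute 115 is disjoint → start new block.
minute 155 to minute 240 is disjoint → start new block.
minute 210 to minute 215 overlaps/touches minute 155 to minute 240 → extend to minute 155 to minute 240.

minute 20 to minute 45, minute 70 to minute 105, minute 110 to minute 115, minute 155 to minute 240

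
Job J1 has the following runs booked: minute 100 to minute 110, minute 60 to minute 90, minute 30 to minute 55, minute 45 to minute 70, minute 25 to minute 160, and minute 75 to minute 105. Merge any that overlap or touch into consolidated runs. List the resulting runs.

Sort by start: minute 25 to minute 160, minute 30 to minute 55, minute 45 to minute 70, minute 60 to minute 90, minute 75 to minute 105, minute 100 to minute 110.
minute 30 to minute 55 overlaps/touches minute 25 to minute 160 → extend to minute 25 to minute 160.
minute 45 to minute 70 overlaps/touches minute 25 to minute 160 → extend to minute 25 to minute 160.
minute 60 to minute 90 overlaps/touches minute 25 to minute 160 → extend to minute 25 to minute 160.
minute 75 to minute 105 overlaps/touches minute 25 to minute 160 → extend to minute 25 to minute 160.
minute 100 to minute 110 overlaps/touches minute 25 to minute 160 → extend to minute 25 to minute 160.

minute 25 to minute 160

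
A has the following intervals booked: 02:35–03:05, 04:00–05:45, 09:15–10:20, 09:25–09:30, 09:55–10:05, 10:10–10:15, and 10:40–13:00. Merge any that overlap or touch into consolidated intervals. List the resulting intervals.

02:35–03:05, 04:00–05:45, 09:15–10:20, 10:40–13:00

04:00–05:45 is disjoint → start new block.
09:15–10:20 is disjoint → start new block.
09:25–09:30 overlaps/touches 09:15–10:20 → extend to 09:15–10:20.
09:55–10:05 overlaps/touches 09:15–10:20 → extend to 09:15–10:20.
10:10–10:15 overlaps/touches 09:15–10:20 → extend to 09:15–10:20.
10:40–13:00 is disjoint → start new block.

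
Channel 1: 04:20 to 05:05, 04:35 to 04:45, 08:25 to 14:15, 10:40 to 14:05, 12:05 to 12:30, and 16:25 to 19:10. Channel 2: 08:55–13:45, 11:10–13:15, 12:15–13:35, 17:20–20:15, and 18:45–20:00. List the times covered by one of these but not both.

Merge the first list: 04:20-05:05, 08:25-14:15, 16:25-19:10.
Merge the second list: 08:55-13:45, 17:20-20:15.
A but not B: 04:20-05:05, 08:25-08:55, 13:45-14:15, 16:25-17:20.
B but not A: 19:10-20:15.
Combining gives A △ B.

04:20-05:05, 08:25-08:55, 13:45-14:15, 16:25-17:20, 19:10-20:15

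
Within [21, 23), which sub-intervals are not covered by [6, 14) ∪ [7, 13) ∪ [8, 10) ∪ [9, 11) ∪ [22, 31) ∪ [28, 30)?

The merged coverage is [6, 14), [22, 31).
Uncovered inside [21, 23): [21, 22).

[21, 22)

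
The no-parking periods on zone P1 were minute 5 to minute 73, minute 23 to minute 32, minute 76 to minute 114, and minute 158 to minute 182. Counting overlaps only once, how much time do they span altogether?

Merged: minute 5 to minute 73, minute 76 to minute 114, minute 158 to minute 182.
Lengths: 68 minutes + 38 minutes + 24 minutes = 130 minutes.

130 minutes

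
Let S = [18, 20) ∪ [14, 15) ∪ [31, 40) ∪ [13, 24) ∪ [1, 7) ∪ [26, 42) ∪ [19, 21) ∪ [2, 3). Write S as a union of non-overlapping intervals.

Sort by start: [1, 7), [2, 3), [13, 24), [14, 15), [18, 20), [19, 21), [26, 42), [31, 40).
[2, 3) overlaps/touches [1, 7) → extend to [1, 7).
[13, 24) is disjoint → start new block.
[14, 15) overlaps/touches [13, 24) → extend to [13, 24).
[18, 20) overlaps/touches [13, 24) → extend to [13, 24).
[19, 21) overlaps/touches [13, 24) → extend to [13, 24).
[26, 42) is disjoint → start new block.
[31, 40) overlaps/touches [26, 42) → extend to [26, 42).

[1, 7) ∪ [13, 24) ∪ [26, 42)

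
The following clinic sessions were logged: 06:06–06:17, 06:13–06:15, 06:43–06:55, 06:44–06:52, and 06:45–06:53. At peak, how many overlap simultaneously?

3

Walk the sorted start/end points keeping a running depth.
The depth first hits 3 at 06:45.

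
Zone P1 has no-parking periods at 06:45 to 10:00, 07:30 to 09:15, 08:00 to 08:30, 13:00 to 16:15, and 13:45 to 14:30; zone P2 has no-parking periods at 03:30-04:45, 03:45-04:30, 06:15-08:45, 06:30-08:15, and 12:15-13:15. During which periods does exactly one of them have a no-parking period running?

03:30–04:45, 06:15–06:45, 08:45–10:00, 12:15–13:00, 13:15–16:15

A, merged: 06:45–10:00, 13:00–16:15.
B, merged: 03:30–04:45, 06:15–08:45, 12:15–13:15.
A but not B: 08:45–10:00, 13:15–16:15.
B but not A: 03:30–04:45, 06:15–06:45, 12:15–13:00.
Combining gives A △ B.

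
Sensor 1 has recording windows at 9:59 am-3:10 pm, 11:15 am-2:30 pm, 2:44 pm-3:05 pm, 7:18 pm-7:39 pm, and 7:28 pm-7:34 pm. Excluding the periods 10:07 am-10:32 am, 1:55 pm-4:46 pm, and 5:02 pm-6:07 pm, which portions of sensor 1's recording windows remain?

First set merges to 9:59 am-3:10 pm, 7:18 pm-7:39 pm.
9:59 am-3:10 pm with B removed leaves 9:59 am-10:07 am, 10:32 am-1:55 pm.
7:18 pm-7:39 pm is untouched.

9:59 am-10:07 am, 10:32 am-1:55 pm, 7:18 pm-7:39 pm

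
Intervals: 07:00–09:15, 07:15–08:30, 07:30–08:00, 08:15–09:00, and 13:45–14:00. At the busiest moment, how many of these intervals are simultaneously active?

3

At 07:30, 3 of the intervals are simultaneously active.
No point has more.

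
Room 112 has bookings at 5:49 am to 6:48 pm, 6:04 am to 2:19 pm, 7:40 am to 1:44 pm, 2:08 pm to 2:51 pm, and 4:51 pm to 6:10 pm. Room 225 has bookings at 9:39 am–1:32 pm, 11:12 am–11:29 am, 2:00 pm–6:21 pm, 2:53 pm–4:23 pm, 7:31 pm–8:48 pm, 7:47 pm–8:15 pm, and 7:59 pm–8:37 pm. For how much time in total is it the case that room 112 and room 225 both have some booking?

First set merges to 5:49 am–6:48 pm.
Second set merges to 9:39 am–1:32 pm, 2:00 pm–6:21 pm, 7:31 pm–8:48 pm.
A ∩ B = 9:39 am–1:32 pm, 2:00 pm–6:21 pm.
Total: 3 h 53 min + 4 h 21 min = 8 h 14 min.

8 h 14 min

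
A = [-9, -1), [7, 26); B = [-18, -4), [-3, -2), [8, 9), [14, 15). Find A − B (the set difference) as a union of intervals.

[-9, -1) with B removed leaves [-4, -3), [-2, -1).
[7, 26) with B removed leaves [7, 8), [9, 14), [15, 26).

[-4, -3) ∪ [-2, -1) ∪ [7, 8) ∪ [9, 14) ∪ [15, 26)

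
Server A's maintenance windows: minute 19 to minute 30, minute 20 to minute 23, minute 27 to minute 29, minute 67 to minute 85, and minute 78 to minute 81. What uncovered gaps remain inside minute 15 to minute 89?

The merged coverage is minute 19 to minute 30, minute 67 to minute 85.
Uncovered inside minute 15 to minute 89: minute 15 to minute 19, minute 30 to minute 67, minute 85 to minute 89.

minute 15 to minute 19, minute 30 to minute 67, minute 85 to minute 89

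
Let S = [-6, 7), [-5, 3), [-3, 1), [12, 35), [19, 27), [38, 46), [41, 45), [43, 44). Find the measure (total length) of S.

Merged: [-6, 7), [12, 35), [38, 46).
Lengths: 13 + 23 + 8 = 44.

44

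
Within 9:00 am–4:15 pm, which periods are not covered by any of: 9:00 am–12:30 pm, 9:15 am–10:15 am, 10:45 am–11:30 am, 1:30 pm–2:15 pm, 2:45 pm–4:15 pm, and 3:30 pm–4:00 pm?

The merged coverage is 9:00 am–12:30 pm, 1:30 pm–2:15 pm, 2:45 pm–4:15 pm.
Gaps within 9:00 am–4:15 pm: 12:30 pm–1:30 pm, 2:15 pm–2:45 pm.

12:30 pm–1:30 pm, 2:15 pm–2:45 pm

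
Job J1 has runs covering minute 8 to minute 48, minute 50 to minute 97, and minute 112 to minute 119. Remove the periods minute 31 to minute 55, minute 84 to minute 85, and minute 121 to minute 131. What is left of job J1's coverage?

minute 8 to minute 48 \ B = minute 8 to minute 31.
minute 50 to minute 97 \ B = minute 55 to minute 84, minute 85 to minute 97.
minute 112 to minute 119: nothing removed.

minute 8 to minute 31, minute 55 to minute 84, minute 85 to minute 97, minute 112 to minute 119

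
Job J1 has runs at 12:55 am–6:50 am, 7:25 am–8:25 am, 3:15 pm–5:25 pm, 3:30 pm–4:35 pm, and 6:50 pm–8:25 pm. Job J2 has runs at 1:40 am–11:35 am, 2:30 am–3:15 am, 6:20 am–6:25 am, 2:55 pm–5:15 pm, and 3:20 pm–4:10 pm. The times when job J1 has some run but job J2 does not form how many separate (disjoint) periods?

A, merged: 12:55 am-6:50 am, 7:25 am-8:25 am, 3:15 pm-5:25 pm, 6:50 pm-8:25 pm.
B, merged: 1:40 am-11:35 am, 2:55 pm-5:15 pm.
A \ B = 12:55 am-1:40 am, 5:15 pm-5:25 pm, 6:50 pm-8:25 pm.
That is 3 disjoint pieces.

3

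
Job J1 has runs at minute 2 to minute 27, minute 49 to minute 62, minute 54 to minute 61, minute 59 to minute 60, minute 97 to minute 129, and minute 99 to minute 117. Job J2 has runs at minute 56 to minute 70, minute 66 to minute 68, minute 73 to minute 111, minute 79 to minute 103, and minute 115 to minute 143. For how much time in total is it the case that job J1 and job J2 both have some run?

Merge the first list: minute 2 to minute 27, minute 49 to minute 62, minute 97 to minute 129.
Merge the second list: minute 56 to minute 70, minute 73 to minute 111, minute 115 to minute 143.
A ∩ B = minute 56 to minute 62, minute 97 to minute 111, minute 115 to minute 129.
Total: 6 minutes + 14 minutes + 14 minutes = 34 minutes.

34 minutes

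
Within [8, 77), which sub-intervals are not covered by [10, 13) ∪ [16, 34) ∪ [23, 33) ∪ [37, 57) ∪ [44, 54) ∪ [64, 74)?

The merged coverage is [10, 13), [16, 34), [37, 57), [64, 74).
Complement within [8, 77): [8, 10), [13, 16), [34, 37), [57, 64), [74, 77).

[8, 10) ∪ [13, 16) ∪ [34, 37) ∪ [57, 64) ∪ [74, 77)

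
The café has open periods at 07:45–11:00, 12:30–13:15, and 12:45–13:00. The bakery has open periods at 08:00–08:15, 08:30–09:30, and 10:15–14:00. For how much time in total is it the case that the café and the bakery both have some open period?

Merge the first list: 07:45–11:00, 12:30–13:15.
A ∩ B = 08:00–08:15, 08:30–09:30, 10:15–11:00, 12:30–13:15.
Total: 15 min + 1 h + 45 min + 45 min = 2 h 45 min.

2 h 45 min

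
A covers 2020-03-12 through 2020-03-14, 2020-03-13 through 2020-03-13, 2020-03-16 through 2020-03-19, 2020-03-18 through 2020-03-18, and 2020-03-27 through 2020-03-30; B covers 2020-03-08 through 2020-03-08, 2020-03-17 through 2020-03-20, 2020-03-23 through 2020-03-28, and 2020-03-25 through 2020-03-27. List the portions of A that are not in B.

2020-03-12 through 2020-03-14, 2020-03-16 through 2020-03-16, 2020-03-29 through 2020-03-30

Merge the first list: 2020-03-12 through 2020-03-14, 2020-03-16 through 2020-03-19, 2020-03-27 through 2020-03-30.
Merge the second list: 2020-03-08 through 2020-03-08, 2020-03-17 through 2020-03-20, 2020-03-23 through 2020-03-28.
2020-03-12 through 2020-03-14: nothing removed.
2020-03-16 through 2020-03-19 \ B = 2020-03-16 through 2020-03-16.
2020-03-27 through 2020-03-30 \ B = 2020-03-29 through 2020-03-30.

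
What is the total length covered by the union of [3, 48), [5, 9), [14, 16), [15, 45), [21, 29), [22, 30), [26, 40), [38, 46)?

Merged: [3, 48).
Length: 45.

45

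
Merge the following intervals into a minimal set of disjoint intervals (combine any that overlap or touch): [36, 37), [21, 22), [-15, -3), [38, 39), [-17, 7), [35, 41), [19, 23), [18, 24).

[-17, 7) ∪ [18, 24) ∪ [35, 41)

Sort by start: [-17, 7), [-15, -3), [18, 24), [19, 23), [21, 22), [35, 41), [36, 37), [38, 39).
[-15, -3) overlaps/touches [-17, 7) → extend to [-17, 7).
[18, 24) is disjoint → start new block.
[19, 23) overlaps/touches [18, 24) → extend to [18, 24).
[21, 22) overlaps/touches [18, 24) → extend to [18, 24).
[35, 41) is disjoint → start new block.
[36, 37) overlaps/touches [35, 41) → extend to [35, 41).
[38, 39) overlaps/touches [35, 41) → extend to [35, 41).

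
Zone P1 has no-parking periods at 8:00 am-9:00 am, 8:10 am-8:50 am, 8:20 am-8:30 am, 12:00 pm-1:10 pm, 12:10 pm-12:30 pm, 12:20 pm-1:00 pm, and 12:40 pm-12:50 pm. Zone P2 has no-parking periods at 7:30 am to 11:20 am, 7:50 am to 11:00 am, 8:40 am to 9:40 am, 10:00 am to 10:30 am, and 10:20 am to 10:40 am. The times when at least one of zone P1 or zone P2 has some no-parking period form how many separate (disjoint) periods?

2

First set merges to 8:00 am–9:00 am, 12:00 pm–1:10 pm.
Second set merges to 7:30 am–11:20 am.
A ∪ B = 7:30 am–11:20 am, 12:00 pm–1:10 pm.
That is 2 disjoint pieces.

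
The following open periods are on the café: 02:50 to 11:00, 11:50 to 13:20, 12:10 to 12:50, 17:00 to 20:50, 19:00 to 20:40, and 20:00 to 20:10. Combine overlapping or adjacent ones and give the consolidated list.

11:50–13:20 is disjoint → start new block.
12:10–12:50 overlaps/touches 11:50–13:20 → extend to 11:50–13:20.
17:00–20:50 is disjoint → start new block.
19:00–20:40 overlaps/touches 17:00–20:50 → extend to 17:00–20:50.
20:00–20:10 overlaps/touches 17:00–20:50 → extend to 17:00–20:50.

02:50–11:00, 11:50–13:20, 17:00–20:50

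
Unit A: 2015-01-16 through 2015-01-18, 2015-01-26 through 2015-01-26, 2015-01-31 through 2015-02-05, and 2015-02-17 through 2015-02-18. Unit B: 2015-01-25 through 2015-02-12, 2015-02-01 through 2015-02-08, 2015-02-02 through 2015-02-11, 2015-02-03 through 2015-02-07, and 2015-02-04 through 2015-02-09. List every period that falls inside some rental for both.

2015-01-26 through 2015-01-26, 2015-01-31 through 2015-02-05

Second set merges to 2015-01-25 through 2015-02-12.
2015-01-16 through 2015-01-18: no overlap with the second set.
2015-01-26 through 2015-01-26 meets the second set on 2015-01-26 through 2015-01-26.
2015-01-31 through 2015-02-05 meets the second set on 2015-01-31 through 2015-02-05.
2015-02-17 through 2015-02-18: no overlap with the second set.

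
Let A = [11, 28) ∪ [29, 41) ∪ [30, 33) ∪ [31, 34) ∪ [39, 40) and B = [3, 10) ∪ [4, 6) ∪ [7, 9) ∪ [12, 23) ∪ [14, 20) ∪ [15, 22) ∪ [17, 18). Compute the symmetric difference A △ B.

First set merges to [11, 28), [29, 41).
Second set merges to [3, 10), [12, 23).
Only in the first: [11, 12), [23, 28), [29, 41).
Only in the second: [3, 10).
Together these are the periods covered by exactly one.

[3, 10) ∪ [11, 12) ∪ [23, 28) ∪ [29, 41)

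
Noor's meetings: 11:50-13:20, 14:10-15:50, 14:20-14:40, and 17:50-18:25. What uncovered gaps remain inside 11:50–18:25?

13:20–14:10, 15:50–17:50

Covered (merged): 11:50–13:20, 14:10–15:50, 17:50–18:25.
Complement within 11:50–18:25: 13:20–14:10, 15:50–17:50.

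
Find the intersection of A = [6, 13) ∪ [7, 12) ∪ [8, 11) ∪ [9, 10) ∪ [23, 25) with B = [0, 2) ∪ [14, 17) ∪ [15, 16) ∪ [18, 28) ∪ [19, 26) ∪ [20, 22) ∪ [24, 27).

Merge the first list: [6, 13), [23, 25).
Merge the second list: [0, 2), [14, 17), [18, 28).
[6, 13): no overlap with the second set.
[23, 25) meets the second set on [23, 25).

[23, 25)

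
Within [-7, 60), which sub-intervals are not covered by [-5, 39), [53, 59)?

[-7, -5) ∪ [39, 53) ∪ [59, 60)

The merged coverage is [-5, 39), [53, 59).
Gaps within [-7, 60): [-7, -5), [39, 53), [59, 60).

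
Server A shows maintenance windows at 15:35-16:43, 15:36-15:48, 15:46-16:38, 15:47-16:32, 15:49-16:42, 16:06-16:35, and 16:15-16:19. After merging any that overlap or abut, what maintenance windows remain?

15:35–16:43

15:36–15:48 overlaps/touches 15:35–16:43 → extend to 15:35–16:43.
15:46–16:38 overlaps/touches 15:35–16:43 → extend to 15:35–16:43.
15:47–16:32 overlaps/touches 15:35–16:43 → extend to 15:35–16:43.
15:49–16:42 overlaps/touches 15:35–16:43 → extend to 15:35–16:43.
16:06–16:35 overlaps/touches 15:35–16:43 → extend to 15:35–16:43.
16:15–16:19 overlaps/touches 15:35–16:43 → extend to 15:35–16:43.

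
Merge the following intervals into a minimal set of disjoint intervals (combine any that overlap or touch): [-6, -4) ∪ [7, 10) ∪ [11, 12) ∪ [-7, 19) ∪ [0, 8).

Sort by start: [-7, 19), [-6, -4), [0, 8), [7, 10), [11, 12).
[-6, -4) overlaps/touches [-7, 19) → extend to [-7, 19).
[0, 8) overlaps/touches [-7, 19) → extend to [-7, 19).
[7, 10) overlaps/touches [-7, 19) → extend to [-7, 19).
[11, 12) overlaps/touches [-7, 19) → extend to [-7, 19).

[-7, 19)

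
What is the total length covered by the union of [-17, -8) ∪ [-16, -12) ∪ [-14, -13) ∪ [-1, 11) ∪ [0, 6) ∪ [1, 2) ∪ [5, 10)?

21

Merged: [-17, -8), [-1, 11).
Lengths: 9 + 12 = 21.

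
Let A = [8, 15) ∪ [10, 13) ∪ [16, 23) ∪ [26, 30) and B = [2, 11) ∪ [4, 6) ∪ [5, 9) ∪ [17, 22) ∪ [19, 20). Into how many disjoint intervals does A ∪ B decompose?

3

First set merges to [8, 15), [16, 23), [26, 30).
Second set merges to [2, 11), [17, 22).
A ∪ B = [2, 15), [16, 23), [26, 30).
That is 3 disjoint pieces.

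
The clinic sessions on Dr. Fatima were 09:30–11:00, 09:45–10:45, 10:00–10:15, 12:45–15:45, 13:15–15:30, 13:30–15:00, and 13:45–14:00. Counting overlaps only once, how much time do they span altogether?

4 h 30 min

Merged: 09:30-11:00, 12:45-15:45.
Lengths: 1 h 30 min + 3 h = 4 h 30 min.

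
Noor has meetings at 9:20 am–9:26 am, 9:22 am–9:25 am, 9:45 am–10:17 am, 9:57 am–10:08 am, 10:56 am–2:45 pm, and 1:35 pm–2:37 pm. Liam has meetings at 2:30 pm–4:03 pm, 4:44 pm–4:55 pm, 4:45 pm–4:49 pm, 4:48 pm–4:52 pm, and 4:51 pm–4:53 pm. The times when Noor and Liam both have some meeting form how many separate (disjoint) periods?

Merge the first list: 9:20 am-9:26 am, 9:45 am-10:17 am, 10:56 am-2:45 pm.
Merge the second list: 2:30 pm-4:03 pm, 4:44 pm-4:55 pm.
A ∩ B = 2:30 pm-2:45 pm.
That is 1 disjoint piece.

1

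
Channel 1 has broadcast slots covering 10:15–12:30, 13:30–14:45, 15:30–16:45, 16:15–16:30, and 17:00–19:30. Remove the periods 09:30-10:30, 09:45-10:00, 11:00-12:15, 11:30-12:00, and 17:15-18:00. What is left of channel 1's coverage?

10:30-11:00, 12:15-12:30, 13:30-14:45, 15:30-16:45, 17:00-17:15, 18:00-19:30

A, merged: 10:15-12:30, 13:30-14:45, 15:30-16:45, 17:00-19:30.
B, merged: 09:30-10:30, 11:00-12:15, 17:15-18:00.
10:15-12:30 \ B = 10:30-11:00, 12:15-12:30.
13:30-14:45: nothing removed.
15:30-16:45: nothing removed.
17:00-19:30 \ B = 17:00-17:15, 18:00-19:30.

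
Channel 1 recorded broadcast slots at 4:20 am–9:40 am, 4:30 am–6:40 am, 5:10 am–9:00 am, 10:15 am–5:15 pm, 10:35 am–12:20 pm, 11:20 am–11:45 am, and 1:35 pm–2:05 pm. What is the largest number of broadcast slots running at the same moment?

Walk the sorted start/end points keeping a running depth.
The depth first hits 3 at 5:10 am.

3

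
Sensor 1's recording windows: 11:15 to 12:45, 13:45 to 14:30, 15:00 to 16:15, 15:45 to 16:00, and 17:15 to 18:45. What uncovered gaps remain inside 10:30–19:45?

10:30–11:15, 12:45–13:45, 14:30–15:00, 16:15–17:15, 18:45–19:45

The merged coverage is 11:15–12:45, 13:45–14:30, 15:00–16:15, 17:15–18:45.
Uncovered inside 10:30–19:45: 10:30–11:15, 12:45–13:45, 14:30–15:00, 16:15–17:15, 18:45–19:45.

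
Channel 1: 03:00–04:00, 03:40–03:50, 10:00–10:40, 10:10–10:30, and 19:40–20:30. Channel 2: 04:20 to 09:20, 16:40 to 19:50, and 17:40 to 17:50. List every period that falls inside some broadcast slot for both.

19:40-19:50

A, merged: 03:00-04:00, 10:00-10:40, 19:40-20:30.
B, merged: 04:20-09:20, 16:40-19:50.
03:00-04:00: no overlap with the second set.
10:00-10:40: no overlap with the second set.
19:40-20:30 meets the second set on 19:40-19:50.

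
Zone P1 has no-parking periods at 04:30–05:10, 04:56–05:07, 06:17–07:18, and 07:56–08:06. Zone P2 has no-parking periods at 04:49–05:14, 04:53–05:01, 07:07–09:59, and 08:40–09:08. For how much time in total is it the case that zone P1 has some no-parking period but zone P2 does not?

A, merged: 04:30–05:10, 06:17–07:18, 07:56–08:06.
B, merged: 04:49–05:14, 07:07–09:59.
A \ B = 04:30–04:49, 06:17–07:07.
Total: 19 min + 50 min = 1 h 9 min.

1 h 9 min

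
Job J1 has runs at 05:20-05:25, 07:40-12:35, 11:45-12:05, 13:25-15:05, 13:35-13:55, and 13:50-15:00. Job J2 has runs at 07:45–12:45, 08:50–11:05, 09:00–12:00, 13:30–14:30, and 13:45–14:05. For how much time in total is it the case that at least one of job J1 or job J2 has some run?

A, merged: 05:20-05:25, 07:40-12:35, 13:25-15:05.
B, merged: 07:45-12:45, 13:30-14:30.
A ∪ B = 05:20-05:25, 07:40-12:45, 13:25-15:05.
Total: 5 min + 5 h 5 min + 1 h 40 min = 6 h 50 min.

6 h 50 min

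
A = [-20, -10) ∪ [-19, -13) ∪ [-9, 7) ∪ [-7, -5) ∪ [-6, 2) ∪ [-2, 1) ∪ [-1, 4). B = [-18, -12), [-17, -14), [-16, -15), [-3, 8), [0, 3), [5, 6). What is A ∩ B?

A, merged: [-20, -10), [-9, 7).
B, merged: [-18, -12), [-3, 8).
[-20, -10) overlaps B on [-18, -12).
[-9, 7) overlaps B on [-3, 7).

[-18, -12) ∪ [-3, 7)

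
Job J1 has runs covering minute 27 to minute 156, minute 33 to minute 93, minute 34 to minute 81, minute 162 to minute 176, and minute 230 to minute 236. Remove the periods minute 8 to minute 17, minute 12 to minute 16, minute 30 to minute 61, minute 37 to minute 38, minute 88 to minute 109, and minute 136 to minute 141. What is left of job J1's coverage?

minute 27 to minute 30, minute 61 to minute 88, minute 109 to minute 136, minute 141 to minute 156, minute 162 to minute 176, minute 230 to minute 236

Merge the first list: minute 27 to minute 156, minute 162 to minute 176, minute 230 to minute 236.
Merge the second list: minute 8 to minute 17, minute 30 to minute 61, minute 88 to minute 109, minute 136 to minute 141.
minute 27 to minute 156 \ B = minute 27 to minute 30, minute 61 to minute 88, minute 109 to minute 136, minute 141 to minute 156.
minute 162 to minute 176: nothing removed.
minute 230 to minute 236: nothing removed.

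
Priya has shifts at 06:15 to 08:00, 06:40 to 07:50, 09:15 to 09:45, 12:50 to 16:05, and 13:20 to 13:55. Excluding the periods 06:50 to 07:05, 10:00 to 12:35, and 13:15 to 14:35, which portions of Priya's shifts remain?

Merge the first list: 06:15–08:00, 09:15–09:45, 12:50–16:05.
06:15–08:00 with B removed leaves 06:15–06:50, 07:05–08:00.
09:15–09:45 is untouched.
12:50–16:05 with B removed leaves 12:50–13:15, 14:35–16:05.

06:15–06:50, 07:05–08:00, 09:15–09:45, 12:50–13:15, 14:35–16:05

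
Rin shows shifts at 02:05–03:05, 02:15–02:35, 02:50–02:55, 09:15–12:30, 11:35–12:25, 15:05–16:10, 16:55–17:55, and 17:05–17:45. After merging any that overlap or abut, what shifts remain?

02:05–03:05, 09:15–12:30, 15:05–16:10, 16:55–17:55

02:15–02:35 overlaps/touches 02:05–03:05 → extend to 02:05–03:05.
02:50–02:55 overlaps/touches 02:05–03:05 → extend to 02:05–03:05.
09:15–12:30 is disjoint → start new block.
11:35–12:25 overlaps/touches 09:15–12:30 → extend to 09:15–12:30.
15:05–16:10 is disjoint → start new block.
16:55–17:55 is disjoint → start new block.
17:05–17:45 overlaps/touches 16:55–17:55 → extend to 16:55–17:55.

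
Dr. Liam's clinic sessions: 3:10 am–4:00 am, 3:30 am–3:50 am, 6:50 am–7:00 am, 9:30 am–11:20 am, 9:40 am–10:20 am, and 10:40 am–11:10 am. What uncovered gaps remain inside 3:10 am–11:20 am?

After merging, the occupied span is 3:10 am–4:00 am, 6:50 am–7:00 am, 9:30 am–11:20 am.
Complement within 3:10 am–11:20 am: 4:00 am–6:50 am, 7:00 am–9:30 am.

4:00 am–6:50 am, 7:00 am–9:30 am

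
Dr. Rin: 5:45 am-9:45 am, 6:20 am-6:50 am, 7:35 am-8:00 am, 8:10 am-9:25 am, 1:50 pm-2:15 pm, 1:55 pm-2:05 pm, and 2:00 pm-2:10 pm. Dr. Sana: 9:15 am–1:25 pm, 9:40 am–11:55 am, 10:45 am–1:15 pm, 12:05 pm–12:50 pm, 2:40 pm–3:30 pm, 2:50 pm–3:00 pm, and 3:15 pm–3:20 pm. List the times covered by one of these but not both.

Merge the first list: 5:45 am–9:45 am, 1:50 pm–2:15 pm.
Merge the second list: 9:15 am–1:25 pm, 2:40 pm–3:30 pm.
A but not B: 5:45 am–9:15 am, 1:50 pm–2:15 pm.
B but not A: 9:45 am–1:25 pm, 2:40 pm–3:30 pm.
Combining gives A △ B.

5:45 am–9:15 am, 9:45 am–1:25 pm, 1:50 pm–2:15 pm, 2:40 pm–3:30 pm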